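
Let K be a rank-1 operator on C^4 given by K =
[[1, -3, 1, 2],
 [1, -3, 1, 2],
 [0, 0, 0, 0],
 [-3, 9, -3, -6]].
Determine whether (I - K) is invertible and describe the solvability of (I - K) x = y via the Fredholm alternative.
(I - K) is invertible (det(I - K) = 9 ≠ 0), so for every y in C^4 the equation (I - K) x = y has a unique solution.

K has rank 1, so it is an outer product K = u v^T: every row of K is a multiple of one row vector. Reading off the entries, u = (1, 1, 0, -3) and v = (1, -3, 1, 2) (row i of K equals u_i·v^T). A rank-one matrix u v^T satisfies K u = u (v·u) and kills the (3)-dimensional subspace v^⊥, so its characteristic polynomial is lambda^3 (lambda - v·u) with v·u = tr K = -8. Hence the eigenvalues of I - K are 1 (multiplicity 3) and 1 - (-8) = 9, so det(I - K) = 9. (Direct check: I - K =
[[0, 3, -1, -2],
 [-1, 4, -1, -2],
 [0, 0, 1, 0],
 [3, -9, 3, 7]]
has determinant 9.) The finite-dimensional Fredholm alternative says: either (I - K) is invertible, or ker(I - K) ≠ {0} and then range(I - K) = ker((I - K)^*)^⊥, with dim ker(I - K) = dim ker((I - K)^*). Since det(I - K) ≠ 0, 1 is not an eigenvalue of K and ker(I - K) = {0}, so we are in the first case: for every y there is a unique x = (I - K)^(-1) y. Explicitly, by the Sherman–Morrison formula, (I - u v^T)^(-1) = I + u v^T/(1 - v·u), i.e. (I - K)^(-1) = I + K/(9).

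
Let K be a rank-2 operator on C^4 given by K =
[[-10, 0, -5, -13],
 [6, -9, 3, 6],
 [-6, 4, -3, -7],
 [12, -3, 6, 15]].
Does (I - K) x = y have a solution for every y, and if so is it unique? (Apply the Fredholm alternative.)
(I - K) is invertible (det(I - K) = -1 ≠ 0), so for every y in C^4 the equation (I - K) x = y has a unique solution.

K has rank 2 and factors as K = U V^T = u1 v1^T + u2 v2^T with u1 = (2, -3, 2, -3), v1 = (-2, 3, -1, -2), u2 = (3, 0, 1, -3), v2 = (-2, -2, -1, -3) (multiplying out reproduces the displayed K). The nonzero eigenvalues of U V^T coincide with those of the 2 x 2 matrix G = V^T U = [[v1·u1, v1·u2], [v2·u1, v2·u2]] = [[-9, -1], [9, 2]], and by the Sylvester determinant identity det(I_4 - U V^T) = det(I_2 - V^T U) = det([[10, 1], [-9, -1]]) = (10)(-1) - (1)(-9) = -1. (Direct check: I - K =
[[11, 0, 5, 13],
 [-6, 10, -3, -6],
 [6, -4, 4, 7],
 [-12, 3, -6, -14]]
has determinant -1.) The finite-dimensional Fredholm alternative says: either (I - K) is invertible, or ker(I - K) ≠ {0} and then range(I - K) = ker((I - K)^*)^⊥, with dim ker(I - K) = dim ker((I - K)^*). Since det(I - K) ≠ 0, 1 is not an eigenvalue of K and ker(I - K) = {0}, so we are in the first case: for every y there is a unique x = (I - K)^(-1) y. (Explicitly, by the Woodbury identity, (I - U V^T)^(-1) = I + U (I_2 - G)^(-1) V^T.)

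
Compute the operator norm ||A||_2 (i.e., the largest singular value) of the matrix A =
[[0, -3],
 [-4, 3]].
||A||_2 = sqrt((34 + sqrt(580))/2) ≈ 5.389 (= sqrt(largest eigenvalue of A^T A))

||A||_2 = sigma_max(A) = sqrt(lambda_max(A^T A)). Form the symmetric matrix M = A^T A =
[[16, -12],
 [-12, 18]].
Its characteristic polynomial (trace, determinant of M give the coefficients) is
  p(λ) = det(λ I - M) = λ^2 - 34λ + 144.
For λ^2 - 34λ + 144 the discriminant is 580. It is nonnegative but not a perfect square, so the roots are real and irrational: λ = (34 ± sqrt(580))/2 ≈ 29.0416, 4.9584.
So the eigenvalues of A^T A are ≈ 4.9584, 29.0416 (all ≥ 0, as they must be for A^T A). The largest is λ_max = (34 + sqrt(580))/2 ≈ 29.0416, hence ||A||_2 = sqrt(λ_max) = sqrt((34 + sqrt(580))/2) ≈ 5.389.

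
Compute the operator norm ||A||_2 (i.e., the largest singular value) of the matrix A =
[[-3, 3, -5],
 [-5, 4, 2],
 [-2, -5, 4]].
||A||_2 ≈ 8.8631 (= sqrt(largest eigenvalue of A^T A))

||A||_2 = sigma_max(A) = sqrt(lambda_max(A^T A)). Form the symmetric matrix M = A^T A =
[[38, -19, -3],
 [-19, 50, -27],
 [-3, -27, 45]].
Its characteristic polynomial (trace, sum of principal 2x2 minors, determinant of M give the coefficients) is
  p(λ) = det(λ I - M) = λ^3 - 133λ^2 + 4761λ - 38025.
No integer candidate from the rational root theorem (±divisors of 38025) is a root, so the roots are irrational. The cubic discriminant is Δ = 5813284320 > 0, so there are three distinct real roots. p(11) = -416 and p(12) = 1683 have opposite signs, so a root lies in (11, 12); Newton's method refines it to λ ≈ 11.1909. p(43) = 288 and p(44) = -845 have opposite signs, so a root lies in (43, 44); Newton's method refines it to λ ≈ 43.2547. p(78) = -1287 and p(79) = 1080 have opposite signs, so a root lies in (78, 79); Newton's method refines it to λ ≈ 78.5544. Check (Vieta): the three roots sum to 133, matching tr M = 133.
So the eigenvalues of A^T A are ≈ 11.1909, 43.2547, 78.5544 (all ≥ 0, as they must be for A^T A). The largest is λ_max ≈ 78.5544, hence ||A||_2 = sqrt(λ_max) ≈ 8.8631.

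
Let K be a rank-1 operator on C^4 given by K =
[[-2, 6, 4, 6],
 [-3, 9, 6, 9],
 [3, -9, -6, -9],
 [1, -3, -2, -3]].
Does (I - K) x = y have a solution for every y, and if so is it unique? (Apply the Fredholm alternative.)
(I - K) is invertible (det(I - K) = 3 ≠ 0), so for every y in C^4 the equation (I - K) x = y has a unique solution.

K has rank 1, so it is an outer product K = u v^T: every row of K is a multiple of one row vector. Reading off the entries, u = (2, 3, -3, -1) and v = (-1, 3, 2, 3) (row i of K equals u_i·v^T). A rank-one matrix u v^T satisfies K u = u (v·u) and kills the (3)-dimensional subspace v^⊥, so its characteristic polynomial is lambda^3 (lambda - v·u) with v·u = tr K = -2. Hence the eigenvalues of I - K are 1 (multiplicity 3) and 1 - (-2) = 3, so det(I - K) = 3. (Direct check: I - K =
[[3, -6, -4, -6],
 [3, -8, -6, -9],
 [-3, 9, 7, 9],
 [-1, 3, 2, 4]]
has determinant 3.) The finite-dimensional Fredholm alternative says: either (I - K) is invertible, or ker(I - K) ≠ {0} and then range(I - K) = ker((I - K)^*)^⊥, with dim ker(I - K) = dim ker((I - K)^*). Since det(I - K) ≠ 0, 1 is not an eigenvalue of K and ker(I - K) = {0}, so we are in the first case: for every y there is a unique x = (I - K)^(-1) y. Explicitly, by the Sherman–Morrison formula, (I - u v^T)^(-1) = I + u v^T/(1 - v·u), i.e. (I - K)^(-1) = I + K/(3).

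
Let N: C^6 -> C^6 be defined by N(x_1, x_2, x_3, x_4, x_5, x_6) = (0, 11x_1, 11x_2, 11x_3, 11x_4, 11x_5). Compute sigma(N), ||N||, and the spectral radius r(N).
sigma(N) = {0}; ||N|| = 11; r(N) = 0. (N is nilpotent with N^6 = 0.)

On C^6, N is a strictly lower-triangular matrix with 11 on the subdiagonal and zeros elsewhere, so its characteristic polynomial is lambda^6 and every eigenvalue is 0: sigma(N) = {0}. For the operator norm, N e_i = 11e_{i+1} for i = 1, ..., 5 and N e_6 = 0, so the singular values of N are 11 (with multiplicity 5) and 0; hence ||N|| = 11. The spectral radius r(N) = max|lambda| = 0. Note ||N|| > r(N) — characteristic of non-normal nilpotent operators. Indeed N^6 = 0.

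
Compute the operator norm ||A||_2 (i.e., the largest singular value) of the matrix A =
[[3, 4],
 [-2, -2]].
||A||_2 = sqrt((33 + sqrt(1073))/2) ≈ 5.734 (= sqrt(largest eigenvalue of A^T A))

||A||_2 = sigma_max(A) = sqrt(lambda_max(A^T A)). Form the symmetric matrix M = A^T A =
[[13, 16],
 [16, 20]].
Its characteristic polynomial (trace, determinant of M give the coefficients) is
  p(λ) = det(λ I - M) = λ^2 - 33λ + 4.
For λ^2 - 33λ + 4 the discriminant is 1073. It is nonnegative but not a perfect square, so the roots are real and irrational: λ = (33 ± sqrt(1073))/2 ≈ 32.8783, 0.1217.
So the eigenvalues of A^T A are ≈ 0.1217, 32.8783 (all ≥ 0, as they must be for A^T A). The largest is λ_max = (33 + sqrt(1073))/2 ≈ 32.8783, hence ||A||_2 = sqrt(λ_max) = sqrt((33 + sqrt(1073))/2) ≈ 5.734.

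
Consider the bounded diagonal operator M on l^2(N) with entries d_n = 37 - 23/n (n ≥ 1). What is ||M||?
||M|| = 37

For a diagonal operator on l^2 with entries d_n, ||M|| = sup_n |d_n|. Here d_1 = 14, d_2 = 51/2, ..., and d_n = 37 - 23/n increases monotonically toward 37. All terms lie in [14, 37), so |d_n| = d_n and the supremum is the limit 37, which is not attained by any individual d_n. Hence ||M|| = 37.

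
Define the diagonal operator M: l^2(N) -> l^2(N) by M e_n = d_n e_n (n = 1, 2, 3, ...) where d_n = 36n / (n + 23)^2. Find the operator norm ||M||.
||M|| = 9/23 (attained at n = 23)

For M diagonal, ||M|| = sup_n |d_n|. Treat f(x) = 36x / (x + 23)^2 for real x > 0. By the quotient rule, f'(x) = 36(23 - x)/(x + 23)^3, which is positive for x < 23 and negative for x > 23. So f has a unique maximum at x = 23, and since 23 is a positive integer, the supremum over n ≥ 1 is attained at n = 23: d_23 = 36·23/(23 + 23)^2 = 36·23/2116 = 9/23. Hence ||M|| = 9/23.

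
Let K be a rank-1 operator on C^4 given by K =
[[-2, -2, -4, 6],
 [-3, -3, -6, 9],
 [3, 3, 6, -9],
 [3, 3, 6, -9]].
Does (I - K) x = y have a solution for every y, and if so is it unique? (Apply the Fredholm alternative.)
(I - K) is invertible (det(I - K) = 9 ≠ 0), so for every y in C^4 the equation (I - K) x = y has a unique solution.

K has rank 1, so it is an outer product K = u v^T: every row of K is a multiple of one row vector. Reading off the entries, u = (2, 3, -3, -3) and v = (-1, -1, -2, 3) (row i of K equals u_i·v^T). A rank-one matrix u v^T satisfies K u = u (v·u) and kills the (3)-dimensional subspace v^⊥, so its characteristic polynomial is lambda^3 (lambda - v·u) with v·u = tr K = -8. Hence the eigenvalues of I - K are 1 (multiplicity 3) and 1 - (-8) = 9, so det(I - K) = 9. (Direct check: I - K =
[[3, 2, 4, -6],
 [3, 4, 6, -9],
 [-3, -3, -5, 9],
 [-3, -3, -6, 10]]
has determinant 9.) The finite-dimensional Fredholm alternative says: either (I - K) is invertible, or ker(I - K) ≠ {0} and then range(I - K) = ker((I - K)^*)^⊥, with dim ker(I - K) = dim ker((I - K)^*). Since det(I - K) ≠ 0, 1 is not an eigenvalue of K and ker(I - K) = {0}, so we are in the first case: for every y there is a unique x = (I - K)^(-1) y. Explicitly, by the Sherman–Morrison formula, (I - u v^T)^(-1) = I + u v^T/(1 - v·u), i.e. (I - K)^(-1) = I + K/(9).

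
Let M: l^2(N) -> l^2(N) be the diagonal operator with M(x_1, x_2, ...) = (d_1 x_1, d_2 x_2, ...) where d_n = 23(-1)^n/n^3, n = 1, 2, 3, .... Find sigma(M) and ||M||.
sigma(M) = {23(-1)^n/n^3 : n ≥ 1} ∪ {0}; ||M|| = 23

A bounded diagonal operator on l^2 with diagonal entries d_n has spectrum equal to the closure of {d_n : n ≥ 1}: every d_n is an eigenvalue (with eigenvector e_n), so {d_n} ⊂ sigma(M); the spectrum is closed, so its closure is too; and for lambda not in the closure, (M - lambda I) has bounded inverse (the diagonal entries 1/(d_n - lambda) are bounded). For our sequence d_n = 23(-1)^n/n^3, n = 1, 2, 3, ...:
  - {d_n} = {23(-1)^n/n^3 : n ≥ 1}; the only limit point is 0
  - closure = {23(-1)^n/n^3 : n ≥ 1} ∪ {0}
For the norm: a diagonal operator has ||M|| = sup_n |d_n|. Here |d_n| = 23/n^3 is decreasing, so sup_n |d_n| = |d_1| = 23. So ||M|| = 23.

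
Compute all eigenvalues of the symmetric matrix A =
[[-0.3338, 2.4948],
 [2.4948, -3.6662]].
sigma(A) ≈ {-5, 1}

A is real symmetric, so its spectrum consists of real eigenvalues. Expanding the characteristic polynomial of the displayed matrix gives
  det(λ I - A) = p(λ) = λ^2 + (4)λ + (-5).
Solving p(λ) = 0 yields eigenvalues ≈ -5, 1. (A is shown rounded to 4 decimals, so these recover the underlying integer eigenvalues to within that precision.)
Verification: the trace of A = -4 equals the sum of eigenvalues -4, and det(A) ≈ -5.0002 matches the eigenvalue product -5.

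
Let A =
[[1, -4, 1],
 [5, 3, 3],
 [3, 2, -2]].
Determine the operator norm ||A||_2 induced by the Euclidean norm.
||A||_2 ≈ 7.1528 (= sqrt(largest eigenvalue of A^T A))

||A||_2 = sigma_max(A) = sqrt(lambda_max(A^T A)). Form the symmetric matrix M = A^T A =
[[35, 17, 10],
 [17, 29, 1],
 [10, 1, 14]].
Its characteristic polynomial (trace, sum of principal 2x2 minors, determinant of M give the coefficients) is
  p(λ) = det(λ I - M) = λ^3 - 78λ^2 + 1521λ - 7569.
No integer candidate from the rational root theorem (±divisors of 7569) is a root, so the roots are irrational. The cubic discriminant is Δ = 249118497 > 0, so there are three distinct real roots. p(7) = -401 and p(8) = 119 have opposite signs, so a root lies in (7, 8); Newton's method refines it to λ ≈ 7.7513. p(19) = 31 and p(20) = -349 have opposite signs, so a root lies in (19, 20); Newton's method refines it to λ ≈ 19.0857. p(51) = -225 and p(52) = 1219 have opposite signs, so a root lies in (51, 52); Newton's method refines it to λ ≈ 51.163. Check (Vieta): the three roots sum to 78, matching tr M = 78.
So the eigenvalues of A^T A are ≈ 7.7513, 19.0857, 51.163 (all ≥ 0, as they must be for A^T A). The largest is λ_max ≈ 51.163, hence ||A||_2 = sqrt(λ_max) ≈ 7.1528.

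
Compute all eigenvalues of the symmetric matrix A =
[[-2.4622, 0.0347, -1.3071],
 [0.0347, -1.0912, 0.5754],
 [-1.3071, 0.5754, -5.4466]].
sigma(A) ≈ {-6, -2, -1}

A is real symmetric, so its spectrum consists of real eigenvalues. Expanding the characteristic polynomial of the displayed matrix gives
  det(λ I - A) = p(λ) = λ^3 + (9)λ^2 + (20)λ + (12).
Solving p(λ) = 0 yields eigenvalues ≈ -6, -2, -1. (A is shown rounded to 4 decimals, so these recover the underlying integer eigenvalues to within that precision.)
Verification: the trace of A = -9 equals the sum of eigenvalues -9, and det(A) ≈ -11.9998 matches the eigenvalue product -12.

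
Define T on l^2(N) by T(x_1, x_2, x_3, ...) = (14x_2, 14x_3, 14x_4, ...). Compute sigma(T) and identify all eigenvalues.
sigma(T) = closed disk {z in C : |z| ≤ 14}; sigma_p(T) = open disk {z in C : |z| < 14}

Note T = 14·V where V is the unit left shift (V x)_k = x_{k+1}; so sigma(T) = 14·sigma(V) and ||T|| = 14||V||. ||T x||^2 = 196sum_{k≥2} |x_k|^2 ≤ 196||x||^2, with equality on {x : x_1 = 0}, so ||T|| = 14. For any lambda with |lambda| < 14, set r = lambda/14 (|r| < 1); the vector x = (1, r, r^2, ...) is in l^2 and satisfies T x = 14(r, r^2, ...) = lambda x, so lambda is an eigenvalue. On the boundary |lambda| = 14 the geometric series diverges, so no l^2 eigenvector exists, but these lambda lie in the approximate point spectrum. Hence sigma(T) is the closed disk of radius 14 and sigma_p(T) is the open disk.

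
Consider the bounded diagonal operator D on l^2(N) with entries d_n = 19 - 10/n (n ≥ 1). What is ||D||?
||D|| = 19

For a diagonal operator on l^2 with entries d_n, ||D|| = sup_n |d_n|. Here d_1 = 9, d_2 = 14, ..., and d_n = 19 - 10/n increases monotonically toward 19. All terms lie in [9, 19), so |d_n| = d_n and the supremum is the limit 19, which is not attained by any individual d_n. Hence ||D|| = 19.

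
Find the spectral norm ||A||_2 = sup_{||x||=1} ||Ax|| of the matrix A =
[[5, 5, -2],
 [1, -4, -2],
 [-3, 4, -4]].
||A||_2 ≈ 8.1886 (= sqrt(largest eigenvalue of A^T A))

||A||_2 = sigma_max(A) = sqrt(lambda_max(A^T A)). Form the symmetric matrix M = A^T A =
[[35, 9, 0],
 [9, 57, -18],
 [0, -18, 24]].
Its characteristic polynomial (trace, sum of principal 2x2 minors, determinant of M give the coefficients) is
  p(λ) = det(λ I - M) = λ^3 - 116λ^2 + 3798λ - 34596.
No integer candidate from the rational root theorem (±divisors of 34596) is a root, so the roots are irrational. The cubic discriminant is Δ = 993690864 > 0, so there are three distinct real roots. p(15) = -351 and p(16) = 572 have opposite signs, so a root lies in (15, 16); Newton's method refines it to λ ≈ 15.3628. p(33) = 351 and p(34) = -256 have opposite signs, so a root lies in (33, 34); Newton's method refines it to λ ≈ 33.5844. p(67) = -91 and p(68) = 1716 have opposite signs, so a root lies in (67, 68); Newton's method refines it to λ ≈ 67.0527. Check (Vieta): the three roots sum to 116, matching tr M = 116.
So the eigenvalues of A^T A are ≈ 15.3628, 33.5844, 67.0527 (all ≥ 0, as they must be for A^T A). The largest is λ_max ≈ 67.0527, hence ||A||_2 = sqrt(λ_max) ≈ 8.1886.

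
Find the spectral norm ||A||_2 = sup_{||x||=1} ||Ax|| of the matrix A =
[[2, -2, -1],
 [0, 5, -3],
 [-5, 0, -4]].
||A||_2 ≈ 7.2038 (= sqrt(largest eigenvalue of A^T A))

||A||_2 = sigma_max(A) = sqrt(lambda_max(A^T A)). Form the symmetric matrix M = A^T A =
[[29, -4, 18],
 [-4, 29, -13],
 [18, -13, 26]].
Its characteristic polynomial (trace, sum of principal 2x2 minors, determinant of M give the coefficients) is
  p(λ) = det(λ I - M) = λ^3 - 84λ^2 + 1840λ - 9025.
No integer candidate from the rational root theorem (±divisors of 9025) is a root, so the roots are irrational. The cubic discriminant is Δ = 483268325 > 0, so there are three distinct real roots. p(6) = -793 and p(7) = 82 have opposite signs, so a root lies in (6, 7); Newton's method refines it to λ ≈ 6.8997. p(25) = 100 and p(26) = -393 have opposite signs, so a root lies in (25, 26); Newton's method refines it to λ ≈ 25.2054. p(51) = -1018 and p(52) = 127 have opposite signs, so a root lies in (51, 52); Newton's method refines it to λ ≈ 51.8949. Check (Vieta): the three roots sum to 84, matching tr M = 84.
So the eigenvalues of A^T A are ≈ 6.8997, 25.2054, 51.8949 (all ≥ 0, as they must be for A^T A). The largest is λ_max ≈ 51.8949, hence ||A||_2 = sqrt(λ_max) ≈ 7.2038.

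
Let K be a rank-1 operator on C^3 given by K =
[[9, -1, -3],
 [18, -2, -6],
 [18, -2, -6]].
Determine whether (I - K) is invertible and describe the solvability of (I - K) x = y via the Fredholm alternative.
(I - K) is singular (det(I - K) = 0, i.e. 1 ∈ sigma(K)). (I - K) x = y is solvable iff y ⊥ ker((I - K)^*) = span{(9, -1, -3)}, i.e. iff 9y_1 - y_2 - 3y_3 = 0. When solvable, the solutions are x = y + c·(1, 2, 2), c arbitrary (ker(I - K) = span{(1, 2, 2)}, dimension 1).

K has rank 1, so it is an outer product K = u v^T: every row of K is a multiple of one row vector. Reading off the entries, u = (1, 2, 2) and v = (9, -1, -3) (row i of K equals u_i·v^T). A rank-one matrix u v^T satisfies K u = u (v·u) and kills the (2)-dimensional subspace v^⊥, so its characteristic polynomial is lambda^2 (lambda - v·u) with v·u = tr K = 1. Hence the eigenvalues of I - K are 1 (multiplicity 2) and 1 - (1) = 0, so det(I - K) = 0. (Direct check: I - K =
[[-8, 1, 3],
 [-18, 3, 6],
 [-18, 2, 7]]
has determinant 0.) So 1 is an eigenvalue of K and (I - K) is not invertible. The finite-dimensional Fredholm alternative says: either (I - K) is invertible, or ker(I - K) ≠ {0} and then range(I - K) = ker((I - K)^*)^⊥, with dim ker(I - K) = dim ker((I - K)^*). We are in the second case, so we need both kernels. Kernel of I - K: (I - K) u = u - u (v·u) = u - u = 0, so ker(I - K) = span{u} = span{(1, 2, 2)} (it is exactly 1-dimensional because rank(I - K) = 2). Kernel of the adjoint: K is real, so (I - K)^* = I - K^T = I - v u^T, and (I - v u^T) v = v - v (u·v) = 0; hence ker((I - K)^*) = span{v} = span{(9, -1, -3)}. Therefore (I - K) x = y is solvable iff <y, v> = 0, i.e. iff 9y_1 - y_2 - 3y_3 = 0. When this holds, K y = u (v·y) = 0, so (I - K) y = y and x = y is a particular solution; the full solution set is the line x = y + c·u = y + c·(1, 2, 2), c ∈ C.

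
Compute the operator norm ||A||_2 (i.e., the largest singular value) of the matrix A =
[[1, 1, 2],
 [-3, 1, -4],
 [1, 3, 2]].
||A||_2 ≈ 5.9487 (= sqrt(largest eigenvalue of A^T A))

||A||_2 = sigma_max(A) = sqrt(lambda_max(A^T A)). Form the symmetric matrix M = A^T A =
[[11, 1, 16],
 [1, 11, 4],
 [16, 4, 24]].
Its characteristic polynomial (trace, sum of principal 2x2 minors, determinant of M give the coefficients) is
  p(λ) = det(λ I - M) = λ^3 - 46λ^2 + 376λ - 16.
No integer candidate from the rational root theorem (±divisors of 16) is a root, so the roots are irrational. The cubic discriminant is Δ = 85266944 > 0, so there are three distinct real roots. p(0) = -16 and p(1) = 315 have opposite signs, so a root lies in (0, 1); Newton's method refines it to λ ≈ 0.0428. p(10) = 144 and p(11) = -115 have opposite signs, so a root lies in (10, 11); Newton's method refines it to λ ≈ 10.5696. p(35) = -331 and p(36) = 560 have opposite signs, so a root lies in (35, 36); Newton's method refines it to λ ≈ 35.3876. Check (Vieta): the three roots sum to 46, matching tr M = 46.
So the eigenvalues of A^T A are ≈ 0.0428, 10.5696, 35.3876 (all ≥ 0, as they must be for A^T A). The largest is λ_max ≈ 35.3876, hence ||A||_2 = sqrt(λ_max) ≈ 5.9487.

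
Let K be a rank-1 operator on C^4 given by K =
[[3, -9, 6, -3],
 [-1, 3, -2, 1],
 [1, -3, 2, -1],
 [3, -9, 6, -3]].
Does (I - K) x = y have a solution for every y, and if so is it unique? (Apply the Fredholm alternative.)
(I - K) is invertible (det(I - K) = -4 ≠ 0), so for every y in C^4 the equation (I - K) x = y has a unique solution.

K has rank 1, so it is an outer product K = u v^T: every row of K is a multiple of one row vector. Reading off the entries, u = (-3, 1, -1, -3) and v = (-1, 3, -2, 1) (row i of K equals u_i·v^T). A rank-one matrix u v^T satisfies K u = u (v·u) and kills the (3)-dimensional subspace v^⊥, so its characteristic polynomial is lambda^3 (lambda - v·u) with v·u = tr K = 5. Hence the eigenvalues of I - K are 1 (multiplicity 3) and 1 - (5) = -4, so det(I - K) = -4. (Direct check: I - K =
[[-2, 9, -6, 3],
 [1, -2, 2, -1],
 [-1, 3, -1, 1],
 [-3, 9, -6, 4]]
has determinant -4.) The finite-dimensional Fredholm alternative says: either (I - K) is invertible, or ker(I - K) ≠ {0} and then range(I - K) = ker((I - K)^*)^⊥, with dim ker(I - K) = dim ker((I - K)^*). Since det(I - K) ≠ 0, 1 is not an eigenvalue of K and ker(I - K) = {0}, so we are in the first case: for every y there is a unique x = (I - K)^(-1) y. Explicitly, by the Sherman–Morrison formula, (I - u v^T)^(-1) = I + u v^T/(1 - v·u), i.e. (I - K)^(-1) = I + K/(-4).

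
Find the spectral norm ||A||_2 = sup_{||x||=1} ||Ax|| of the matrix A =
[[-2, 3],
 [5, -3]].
||A||_2 = sqrt((47 + sqrt(1885))/2) ≈ 6.7237 (= sqrt(largest eigenvalue of A^T A))

||A||_2 = sigma_max(A) = sqrt(lambda_max(A^T A)). Form the symmetric matrix M = A^T A =
[[29, -21],
 [-21, 18]].
Its characteristic polynomial (trace, determinant of M give the coefficients) is
  p(λ) = det(λ I - M) = λ^2 - 47λ + 81.
For λ^2 - 47λ + 81 the discriminant is 1885. It is nonnegative but not a perfect square, so the roots are real and irrational: λ = (47 ± sqrt(1885))/2 ≈ 45.2083, 1.7917.
So the eigenvalues of A^T A are ≈ 1.7917, 45.2083 (all ≥ 0, as they must be for A^T A). The largest is λ_max = (47 + sqrt(1885))/2 ≈ 45.2083, hence ||A||_2 = sqrt(λ_max) = sqrt((47 + sqrt(1885))/2) ≈ 6.7237.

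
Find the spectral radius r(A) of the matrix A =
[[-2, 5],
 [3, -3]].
r(A) = (5 + sqrt(61))/2 ≈ 6.4051

The eigenvalues of A are the roots of its characteristic polynomial. With M = A (coefficients from the trace and determinant):
  p(λ) = det(λ I - M) = λ^2 + 5λ - 9.
For λ^2 + 5λ - 9 the discriminant is 61. It is nonnegative but not a perfect square, so the roots are real and irrational: λ = (-5 ± sqrt(61))/2 ≈ 1.4051, -6.4051.
Thus the eigenvalues (to 4 decimals) are 1.4051 (modulus 1.4051); -6.4051 (modulus 6.4051). The spectral radius is the largest modulus: r(A) = (5 + sqrt(61))/2 ≈ 6.4051. (Cross-check: r(A) ≤ ||A||_2 ≈ 6.7237; equality holds whenever A is normal, though it can also hold for some non-normal A.)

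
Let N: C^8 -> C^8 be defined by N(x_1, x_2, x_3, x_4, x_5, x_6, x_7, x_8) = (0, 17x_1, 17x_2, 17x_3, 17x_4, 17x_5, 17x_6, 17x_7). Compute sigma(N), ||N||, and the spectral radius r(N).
sigma(N) = {0}; ||N|| = 17; r(N) = 0. (N is nilpotent with N^8 = 0.)

On C^8, N is a strictly lower-triangular matrix with 17 on the subdiagonal and zeros elsewhere, so its characteristic polynomial is lambda^8 and every eigenvalue is 0: sigma(N) = {0}. For the operator norm, N e_i = 17e_{i+1} for i = 1, ..., 7 and N e_8 = 0, so the singular values of N are 17 (with multiplicity 7) and 0; hence ||N|| = 17. The spectral radius r(N) = max|lambda| = 0. Note ||N|| > r(N) — characteristic of non-normal nilpotent operators. Indeed N^8 = 0.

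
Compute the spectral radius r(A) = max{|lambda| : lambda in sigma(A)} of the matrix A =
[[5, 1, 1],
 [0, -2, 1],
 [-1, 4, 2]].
r(A) ≈ 4.3078

The eigenvalues of A are the roots of its characteristic polynomial. With M = A (coefficients from the trace, the sum of principal 2x2 minors, and det A):
  p(λ) = det(λ I - M) = λ^3 - 5λ^2 - 7λ + 43.
No integer candidate from the rational root theorem (±divisors of 43) is a root, so the roots are irrational. The cubic discriminant is Δ = 1264 > 0, so there are three distinct real roots. p(-3) = -8 and p(-2) = 29 have opposite signs, so a root lies in (-3, -2); Newton's method refines it to λ ≈ -2.8322. p(3) = 4 and p(4) = -1 have opposite signs, so a root lies in (3, 4); Newton's method refines it to λ ≈ 3.5244. p(4) = -1 and p(5) = 8 have opposite signs, so a root lies in (4, 5); Newton's method refines it to λ ≈ 4.3078. Check (Vieta): the three roots sum to 5, matching tr M = 5.
Thus the eigenvalues (to 4 decimals) are -2.8322 (modulus 2.8322); 3.5244 (modulus 3.5244); 4.3078 (modulus 4.3078). The spectral radius is the largest modulus: r(A) ≈ 4.3078. (Cross-check: r(A) ≤ ||A||_2 ≈ 5.2327; equality holds whenever A is normal, though it can also hold for some non-normal A.)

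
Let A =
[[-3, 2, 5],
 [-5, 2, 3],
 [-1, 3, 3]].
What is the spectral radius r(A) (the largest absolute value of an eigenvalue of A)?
r(A) ≈ 3.3305

The eigenvalues of A are the roots of its characteristic polynomial. With M = A (coefficients from the trace, the sum of principal 2x2 minors, and det A):
  p(λ) = det(λ I - M) = λ^3 - 2λ^2 - 3λ + 32.
No integer candidate from the rational root theorem (±divisors of 32) is a root, so the roots are irrational. The cubic discriminant is Δ = -23024 < 0, so there is one real root and a complex-conjugate pair. p(-3) = -4 and p(-2) = 22 have opposite signs, so a root lies in (-3, -2); Newton's method refines it to λ ≈ -2.8849. Dividing out (λ - (-2.8849)) leaves approximately λ^2 - 4.8849λ + 11.0923. For λ^2 - 4.8849λ + 11.0923 the discriminant is -20.5072. It is negative, so the remaining roots are the complex-conjugate pair λ ≈ 2.4424 ± 2.2642i. Their product equals the constant term, so |λ|^2 ≈ 11.0923 and |λ| ≈ 3.3305.
Thus the eigenvalues (to 4 decimals) are -2.8849 (modulus 2.8849); 2.4424 ± 2.2642i (modulus 3.3305). The spectral radius is the largest modulus: r(A) ≈ 3.3305. (Cross-check: r(A) ≤ ||A||_2 ≈ 9.2944; equality holds whenever A is normal, though it can also hold for some non-normal A.)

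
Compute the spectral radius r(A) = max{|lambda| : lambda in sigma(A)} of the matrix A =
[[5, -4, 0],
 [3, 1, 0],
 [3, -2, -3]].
r(A) = sqrt(17) ≈ 4.1231

The eigenvalues of A are the roots of its characteristic polynomial. With M = A (coefficients from the trace, the sum of principal 2x2 minors, and det A):
  p(λ) = det(λ I - M) = λ^3 - 3λ^2 - λ + 51.
By the rational root theorem any rational root is an integer divisor of 51. Testing λ = -3: p(-3) = -27 - 27 + 3 + 51 = 0, so λ = -3 is a root. Dividing out (λ + 3) leaves p(λ) = (λ + 3)(λ^2 - 6λ + 17). For λ^2 - 6λ + 17 the discriminant is -32. It is negative, so the roots are the complex-conjugate pair λ = 3 ± (sqrt(32)/2) i ≈ 3 ± 2.8284i. For a conjugate pair the product of the roots equals the constant term, so |λ|^2 = 17 and |λ| = sqrt(17) ≈ 4.1231.
Thus the eigenvalues (to 4 decimals) are 3 ± 2.8284i (modulus 4.1231); -3 (modulus 3). The spectral radius is the largest modulus: r(A) = sqrt(17) ≈ 4.1231. (Cross-check: r(A) ≤ ||A||_2 ≈ 7.7328; equality holds whenever A is normal, though it can also hold for some non-normal A.)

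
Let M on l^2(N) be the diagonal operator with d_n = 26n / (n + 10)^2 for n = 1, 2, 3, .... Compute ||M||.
||M|| = 13/20 (attained at n = 10)

For M diagonal, ||M|| = sup_n |d_n|. Treat f(x) = 26x / (x + 10)^2 for real x > 0. By the quotient rule, f'(x) = 26(10 - x)/(x + 10)^3, which is positive for x < 10 and negative for x > 10. So f has a unique maximum at x = 10, and since 10 is a positive integer, the supremum over n ≥ 1 is attained at n = 10: d_10 = 26·10/(10 + 10)^2 = 26·10/400 = 13/20. Hence ||M|| = 13/20.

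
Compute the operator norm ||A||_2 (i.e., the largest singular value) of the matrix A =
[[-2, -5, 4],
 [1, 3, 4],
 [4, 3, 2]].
||A||_2 ≈ 7.7022 (= sqrt(largest eigenvalue of A^T A))

||A||_2 = sigma_max(A) = sqrt(lambda_max(A^T A)). Form the symmetric matrix M = A^T A =
[[21, 25, 4],
 [25, 43, -2],
 [4, -2, 36]].
Its characteristic polynomial (trace, sum of principal 2x2 minors, determinant of M give the coefficients) is
  p(λ) = det(λ I - M) = λ^3 - 100λ^2 + 2562λ - 8836.
No integer candidate from the rational root theorem (±divisors of 8836) is a root, so the roots are irrational. The cubic discriminant is Δ = 1668242096 > 0, so there are three distinct real roots. p(4) = -124 and p(5) = 1599 have opposite signs, so a root lies in (4, 5); Newton's method refines it to λ ≈ 4.0687. p(36) = 452 and p(37) = -289 have opposite signs, so a root lies in (36, 37); Newton's method refines it to λ ≈ 36.6069. p(59) = -399 and p(60) = 884 have opposite signs, so a root lies in (59, 60); Newton's method refines it to λ ≈ 59.3244. Check (Vieta): the three roots sum to 100, matching tr M = 100.
So the eigenvalues of A^T A are ≈ 4.0687, 36.6069, 59.3244 (all ≥ 0, as they must be for A^T A). The largest is λ_max ≈ 59.3244, hence ||A||_2 = sqrt(λ_max) ≈ 7.7022.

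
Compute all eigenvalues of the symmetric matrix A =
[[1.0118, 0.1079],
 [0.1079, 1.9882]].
sigma(A) ≈ {1, 2}

A is real symmetric, so its spectrum consists of real eigenvalues. Expanding the characteristic polynomial of the displayed matrix gives
  det(λ I - A) = p(λ) = λ^2 + (-3)λ + (2).
Solving p(λ) = 0 yields eigenvalues ≈ 1, 2. (A is shown rounded to 4 decimals, so these recover the underlying integer eigenvalues to within that precision.)
Verification: the trace of A = 3 equals the sum of eigenvalues 3, and det(A) ≈ 2.0000 matches the eigenvalue product 2.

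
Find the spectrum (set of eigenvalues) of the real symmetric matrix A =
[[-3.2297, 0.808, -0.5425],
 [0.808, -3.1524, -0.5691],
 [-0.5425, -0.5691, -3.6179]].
sigma(A) ≈ {-4, -2} (-4 with multiplicity 2)

A is real symmetric, so its spectrum consists of real eigenvalues. Expanding the characteristic polynomial of the displayed matrix gives
  det(λ I - A) = p(λ) = λ^3 + (10)λ^2 + (32)λ + (32).
Solving p(λ) = 0 yields eigenvalues ≈ -4, -4, -2. (A is shown rounded to 4 decimals, so these recover the underlying integer eigenvalues to within that precision.)
Verification: the trace of A = -10 equals the sum of eigenvalues -10, and det(A) ≈ -32.0002 matches the eigenvalue product -32.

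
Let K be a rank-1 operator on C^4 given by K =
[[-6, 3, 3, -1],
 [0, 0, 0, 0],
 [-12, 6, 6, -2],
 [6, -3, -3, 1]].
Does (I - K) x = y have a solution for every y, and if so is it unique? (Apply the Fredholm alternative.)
(I - K) is singular (det(I - K) = 0, i.e. 1 ∈ sigma(K)). (I - K) x = y is solvable iff y ⊥ ker((I - K)^*) = span{(-6, 3, 3, -1)}, i.e. iff -6y_1 + 3y_2 + 3y_3 - y_4 = 0. When solvable, the solutions are x = y + c·(1, 0, 2, -1), c arbitrary (ker(I - K) = span{(1, 0, 2, -1)}, dimension 1).

K has rank 1, so it is an outer product K = u v^T: every row of K is a multiple of one row vector. Reading off the entries, u = (1, 0, 2, -1) and v = (-6, 3, 3, -1) (row i of K equals u_i·v^T). A rank-one matrix u v^T satisfies K u = u (v·u) and kills the (3)-dimensional subspace v^⊥, so its characteristic polynomial is lambda^3 (lambda - v·u) with v·u = tr K = 1. Hence the eigenvalues of I - K are 1 (multiplicity 3) and 1 - (1) = 0, so det(I - K) = 0. (Direct check: I - K =
[[7, -3, -3, 1],
 [0, 1, 0, 0],
 [12, -6, -5, 2],
 [-6, 3, 3, 0]]
has determinant 0.) So 1 is an eigenvalue of K and (I - K) is not invertible. The finite-dimensional Fredholm alternative says: either (I - K) is invertible, or ker(I - K) ≠ {0} and then range(I - K) = ker((I - K)^*)^⊥, with dim ker(I - K) = dim ker((I - K)^*). We are in the second case, so we need both kernels. Kernel of I - K: (I - K) u = u - u (v·u) = u - u = 0, so ker(I - K) = span{u} = span{(1, 0, 2, -1)} (it is exactly 1-dimensional because rank(I - K) = 3). Kernel of the adjoint: K is real, so (I - K)^* = I - K^T = I - v u^T, and (I - v u^T) v = v - v (u·v) = 0; hence ker((I - K)^*) = span{v} = span{(-6, 3, 3, -1)}. Therefore (I - K) x = y is solvable iff <y, v> = 0, i.e. iff -6y_1 + 3y_2 + 3y_3 - y_4 = 0. When this holds, K y = u (v·y) = 0, so (I - K) y = y and x = y is a particular solution; the full solution set is the line x = y + c·u = y + c·(1, 0, 2, -1), c ∈ C.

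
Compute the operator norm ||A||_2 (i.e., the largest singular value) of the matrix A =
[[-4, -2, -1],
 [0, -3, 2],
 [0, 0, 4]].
||A||_2 ≈ 4.8263 (= sqrt(largest eigenvalue of A^T A))

||A||_2 = sigma_max(A) = sqrt(lambda_max(A^T A)). Form the symmetric matrix M = A^T A =
[[16, 8, 4],
 [8, 13, -4],
 [4, -4, 21]].
Its characteristic polynomial (trace, sum of principal 2x2 minors, determinant of M give the coefficients) is
  p(λ) = det(λ I - M) = λ^3 - 50λ^2 + 721λ - 2304.
No integer candidate from the rational root theorem (±divisors of 2304) is a root, so the roots are irrational. The cubic discriminant is Δ = 119424 > 0, so there are three distinct real roots. p(4) = -156 and p(5) = 176 have opposite signs, so a root lies in (4, 5); Newton's method refines it to λ ≈ 4.4427. p(22) = 6 and p(23) = -4 have opposite signs, so a root lies in (22, 23); Newton's method refines it to λ ≈ 22.2643. p(23) = -4 and p(24) = 24 have opposite signs, so a root lies in (23, 24); Newton's method refines it to λ ≈ 23.293. Check (Vieta): the three roots sum to 50, matching tr M = 50.
So the eigenvalues of A^T A are ≈ 4.4427, 22.2643, 23.293 (all ≥ 0, as they must be for A^T A). The largest is λ_max ≈ 23.293, hence ||A||_2 = sqrt(λ_max) ≈ 4.8263.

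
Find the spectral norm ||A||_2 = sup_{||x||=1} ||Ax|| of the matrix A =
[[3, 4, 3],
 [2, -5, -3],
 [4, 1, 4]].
||A||_2 ≈ 8.7004 (= sqrt(largest eigenvalue of A^T A))

||A||_2 = sigma_max(A) = sqrt(lambda_max(A^T A)). Form the symmetric matrix M = A^T A =
[[29, 6, 19],
 [6, 42, 31],
 [19, 31, 34]].
Its characteristic polynomial (trace, sum of principal 2x2 minors, determinant of M give the coefficients) is
  p(λ) = det(λ I - M) = λ^3 - 105λ^2 + 2274λ - 4225.
No integer candidate from the rational root theorem (±divisors of 4225) is a root, so the roots are irrational. The cubic discriminant is Δ = 8087634729 > 0, so there are three distinct real roots. p(2) = -89 and p(3) = 1679 have opposite signs, so a root lies in (2, 3); Newton's method refines it to λ ≈ 2.0478. p(27) = 311 and p(28) = -921 have opposite signs, so a root lies in (27, 28); Newton's method refines it to λ ≈ 27.256. p(75) = -2425 and p(76) = 1095 have opposite signs, so a root lies in (75, 76); Newton's method refines it to λ ≈ 75.6962. Check (Vieta): the three roots sum to 105, matching tr M = 105.
So the eigenvalues of A^T A are ≈ 2.0478, 27.256, 75.6962 (all ≥ 0, as they must be for A^T A). The largest is λ_max ≈ 75.6962, hence ||A||_2 = sqrt(λ_max) ≈ 8.7004.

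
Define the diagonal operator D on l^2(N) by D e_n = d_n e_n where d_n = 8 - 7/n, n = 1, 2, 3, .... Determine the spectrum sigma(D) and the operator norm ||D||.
sigma(D) = {8 - 7/n : n ≥ 1} ∪ {8}; ||D|| = 8

A bounded diagonal operator on l^2 with diagonal entries d_n has spectrum equal to the closure of {d_n : n ≥ 1}: every d_n is an eigenvalue (with eigenvector e_n), so {d_n} ⊂ sigma(D); the spectrum is closed, so its closure is too; and for lambda not in the closure, (D - lambda I) has bounded inverse (the diagonal entries 1/(d_n - lambda) are bounded). For our sequence d_n = 8 - 7/n, n = 1, 2, 3, ...:
  - {d_n} = {8 - 7/n : n ≥ 1}; the only limit point is 8
  - closure = {8 - 7/n : n ≥ 1} ∪ {8}
For the norm: a diagonal operator has ||D|| = sup_n |d_n|. Here d_n = 8 - 7/n increases monotonically from d_1 = 1 toward 8, with all terms in [1, 8); so sup_n |d_n| = 8 (the supremum is the limit, not attained). So ||D|| = 8.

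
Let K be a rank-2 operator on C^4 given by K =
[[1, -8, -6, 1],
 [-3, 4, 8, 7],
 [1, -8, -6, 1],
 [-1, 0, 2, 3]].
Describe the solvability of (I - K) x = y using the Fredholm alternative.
(I - K) is invertible (det(I - K) = 15 ≠ 0), so for every y in C^4 the equation (I - K) x = y has a unique solution.

K has rank 2 and factors as K = U V^T = u1 v1^T + u2 v2^T with u1 = (-1, 3, -1, 1), v1 = (-1, 2, 3, 2), u2 = (-3, -1, -3, -1), v2 = (0, 2, 1, -1) (multiplying out reproduces the displayed K). The nonzero eigenvalues of U V^T coincide with those of the 2 x 2 matrix G = V^T U = [[v1·u1, v1·u2], [v2·u1, v2·u2]] = [[6, -10], [4, -4]], and by the Sylvester determinant identity det(I_4 - U V^T) = det(I_2 - V^T U) = det([[-5, 10], [-4, 5]]) = (-5)(5) - (10)(-4) = 15. (Direct check: I - K =
[[0, 8, 6, -1],
 [3, -3, -8, -7],
 [-1, 8, 7, -1],
 [1, 0, -2, -2]]
has determinant 15.) The finite-dimensional Fredholm alternative says: either (I - K) is invertible, or ker(I - K) ≠ {0} and then range(I - K) = ker((I - K)^*)^⊥, with dim ker(I - K) = dim ker((I - K)^*). Since det(I - K) ≠ 0, 1 is not an eigenvalue of K and ker(I - K) = {0}, so we are in the first case: for every y there is a unique x = (I - K)^(-1) y. (Explicitly, by the Woodbury identity, (I - U V^T)^(-1) = I + U (I_2 - G)^(-1) V^T.)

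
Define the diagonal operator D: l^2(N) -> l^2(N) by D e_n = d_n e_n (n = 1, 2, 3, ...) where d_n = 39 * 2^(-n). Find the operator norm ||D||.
||D|| = 39/2 (attained at n = 1)

For D diagonal, ||D|| = sup_n |d_n|. The sequence d_n = 39 * 2^(-n) is positive and strictly decreasing (ratio 2^(-1) < 1), so the supremum is d_1 = 39/2. Hence ||D|| = 39/2.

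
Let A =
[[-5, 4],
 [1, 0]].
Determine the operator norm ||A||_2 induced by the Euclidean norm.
||A||_2 = sqrt((42 + sqrt(1700))/2) ≈ 6.451 (= sqrt(largest eigenvalue of A^T A))

||A||_2 = sigma_max(A) = sqrt(lambda_max(A^T A)). Form the symmetric matrix M = A^T A =
[[26, -20],
 [-20, 16]].
Its characteristic polynomial (trace, determinant of M give the coefficients) is
  p(λ) = det(λ I - M) = λ^2 - 42λ + 16.
For λ^2 - 42λ + 16 the discriminant is 1700. It is nonnegative but not a perfect square, so the roots are real and irrational: λ = (42 ± sqrt(1700))/2 ≈ 41.6155, 0.3845.
So the eigenvalues of A^T A are ≈ 0.3845, 41.6155 (all ≥ 0, as they must be for A^T A). The largest is λ_max = (42 + sqrt(1700))/2 ≈ 41.6155, hence ||A||_2 = sqrt(λ_max) = sqrt((42 + sqrt(1700))/2) ≈ 6.451.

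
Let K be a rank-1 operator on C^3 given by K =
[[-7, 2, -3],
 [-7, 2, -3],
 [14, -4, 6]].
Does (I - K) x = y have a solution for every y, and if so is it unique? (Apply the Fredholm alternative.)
(I - K) is singular (det(I - K) = 0, i.e. 1 ∈ sigma(K)). (I - K) x = y is solvable iff y ⊥ ker((I - K)^*) = span{(-7, 2, -3)}, i.e. iff -7y_1 + 2y_2 - 3y_3 = 0. When solvable, the solutions are x = y + c·(1, 1, -2), c arbitrary (ker(I - K) = span{(1, 1, -2)}, dimension 1).

K has rank 1, so it is an outer product K = u v^T: every row of K is a multiple of one row vector. Reading off the entries, u = (1, 1, -2) and v = (-7, 2, -3) (row i of K equals u_i·v^T). A rank-one matrix u v^T satisfies K u = u (v·u) and kills the (2)-dimensional subspace v^⊥, so its characteristic polynomial is lambda^2 (lambda - v·u) with v·u = tr K = 1. Hence the eigenvalues of I - K are 1 (multiplicity 2) and 1 - (1) = 0, so det(I - K) = 0. (Direct check: I - K =
[[8, -2, 3],
 [7, -1, 3],
 [-14, 4, -5]]
has determinant 0.) So 1 is an eigenvalue of K and (I - K) is not invertible. The finite-dimensional Fredholm alternative says: either (I - K) is invertible, or ker(I - K) ≠ {0} and then range(I - K) = ker((I - K)^*)^⊥, with dim ker(I - K) = dim ker((I - K)^*). We are in the second case, so we need both kernels. Kernel of I - K: (I - K) u = u - u (v·u) = u - u = 0, so ker(I - K) = span{u} = span{(1, 1, -2)} (it is exactly 1-dimensional because rank(I - K) = 2). Kernel of the adjoint: K is real, so (I - K)^* = I - K^T = I - v u^T, and (I - v u^T) v = v - v (u·v) = 0; hence ker((I - K)^*) = span{v} = span{(-7, 2, -3)}. Therefore (I - K) x = y is solvable iff <y, v> = 0, i.e. iff -7y_1 + 2y_2 - 3y_3 = 0. When this holds, K y = u (v·y) = 0, so (I - K) y = y and x = y is a particular solution; the full solution set is the line x = y + c·u = y + c·(1, 1, -2), c ∈ C.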